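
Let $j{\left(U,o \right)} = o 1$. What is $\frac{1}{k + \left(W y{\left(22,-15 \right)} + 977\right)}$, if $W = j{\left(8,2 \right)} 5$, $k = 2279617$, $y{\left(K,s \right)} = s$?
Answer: $\frac{1}{2280444} \approx 4.3851 \cdot 10^{-7}$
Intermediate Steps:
$j{\left(U,o \right)} = o$
$W = 10$ ($W = 2 \cdot 5 = 10$)
$\frac{1}{k + \left(W y{\left(22,-15 \right)} + 977\right)} = \frac{1}{2279617 + \left(10 \left(-15\right) + 977\right)} = \frac{1}{2279617 + \left(-150 + 977\right)} = \frac{1}{2279617 + 827} = \frac{1}{2280444}$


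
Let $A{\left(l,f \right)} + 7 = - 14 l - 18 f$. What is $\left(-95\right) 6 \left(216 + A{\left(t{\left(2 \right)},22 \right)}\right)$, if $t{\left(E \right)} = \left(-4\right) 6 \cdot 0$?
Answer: $106590$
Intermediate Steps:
$t{\left(E \right)} = 0$ ($t{\left(E \right)} = \left(-24\right) 0 = 0$)
$A{\left(l,f \right)} = -7 - 18 f - 14 l$ ($A{\left(l,f \right)} = -7 - \left(14 l + 18 f\right) = -7 - 18 f - 14 l$)
$\left(-95\right) 6 \left(216 + A{\left(t{\left(2 \right)},22 \right)}\right) = \left(-95\right) 6 \left(216 - 403\right) = - 570 \left(216 - 403\right) = \left(-570\right) \left(-187\right) = 106590$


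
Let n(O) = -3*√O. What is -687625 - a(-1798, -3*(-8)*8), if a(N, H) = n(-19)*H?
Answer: -687625 + 576*I*√19 ≈ -6.8763e+5 + 2510.7*I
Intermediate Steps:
a(N, H) = -3*I*H*√19 (a(N, H) = (-3*I*√19)*H = -3*I*H*√19)
-687625 - a(-1798, -3*(-8)*8) = -687625 - (-3)*I*-3*(-8)*8*√19 = -687625 - (-3)*I*24*8*√19 = -687625 - (-3)*I*192*√19 = -687625 - (-576)*I*√19 = -687625 + 576*I*√19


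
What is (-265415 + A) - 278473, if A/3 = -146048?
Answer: -982032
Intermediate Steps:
A = -438144 (A = 3*(-146048) = -438144)
(-265415 + A) - 278473 = (-265415 - 438144) - 278473 = -703559 - 278473 = -982032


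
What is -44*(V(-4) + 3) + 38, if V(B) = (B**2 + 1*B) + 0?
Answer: -622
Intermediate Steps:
V(B) = B + B**2 (V(B) = (B**2 + B) + 0 = (B + B**2) + 0 = B + B**2)
-44*(V(-4) + 3) + 38 = -44*(-4*(1 - 4) + 3) + 38 = -44*(-4*(-3) + 3) + 38 = -44*(12 + 3) + 38 = -44*15 + 38 = -660 + 38 = -622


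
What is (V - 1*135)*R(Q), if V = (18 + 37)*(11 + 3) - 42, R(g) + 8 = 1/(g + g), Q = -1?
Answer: -10081/2 ≈ -5040.5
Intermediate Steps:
R(g) = -8 + 1/(2*g) (R(g) = -8 + 1/(g + g) = -8 + 1/(2*g))
V = 728 (V = 55*14 - 42 = 770 - 42 = 728)
(V - 1*135)*R(Q) = (728 - 1*135)*(-8 + (½)/(-1)) = (728 - 135)*(-8 + (½)*(-1)) = 593*(-8 - ½) = 593*(-17/2) = -10081/2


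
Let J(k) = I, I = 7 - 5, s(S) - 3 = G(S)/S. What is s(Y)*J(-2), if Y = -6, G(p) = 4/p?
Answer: 56/9 ≈ 6.2222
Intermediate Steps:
s(S) = 3 + 4/S**2 (s(S) = 3 + (4/S)/S = 3 + 4/S**2)
I = 2
J(k) = 2
s(Y)*J(-2) = (3 + 4/(-6)**2)*2 = (3 + 4*(1/36))*2 = (3 + 1/9)*2 = (28/9)*2 = 56/9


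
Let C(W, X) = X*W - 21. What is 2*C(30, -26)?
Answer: -1602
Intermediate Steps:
C(W, X) = -21 + W*X (C(W, X) = W*X - 21 = -21 + W*X)
2*C(30, -26) = 2*(-21 + 30*(-26)) = 2*(-21 - 780) = 2*(-801) = -1602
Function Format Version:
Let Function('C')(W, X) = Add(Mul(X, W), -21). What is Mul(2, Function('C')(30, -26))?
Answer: -1602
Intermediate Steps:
Function('C')(W, X) = Add(-21, Mul(W, X)) (Function('C')(W, X) = Add(Mul(W, X), -21) = Add(-21, Mul(W, X)))
Mul(2, Function('C')(30, -26)) = Mul(2, Add(-21, Mul(30, -26))) = Mul(2, Add(-21, -780)) = Mul(2, -801) = -1602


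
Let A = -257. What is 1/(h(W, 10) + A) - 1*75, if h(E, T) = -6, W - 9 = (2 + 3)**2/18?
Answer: -19726/263 ≈ -75.004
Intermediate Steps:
W = 187/18 (W = 9 + (2 + 3)**2/18 = 9 + 5**2*(1/18) = 9 + 25*(1/18) = 9 + 25/18 = 187/18 ≈ 10.389)
1/(h(W, 10) + A) - 1*75 = 1/(-6 - 257) - 1*75 = 1/(-263) - 75 = -1/263 - 75 = -19726/263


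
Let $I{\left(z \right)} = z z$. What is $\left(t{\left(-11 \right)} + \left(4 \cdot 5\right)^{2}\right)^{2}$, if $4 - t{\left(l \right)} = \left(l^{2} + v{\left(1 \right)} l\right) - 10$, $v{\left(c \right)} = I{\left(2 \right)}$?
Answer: $113569$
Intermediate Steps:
$I{\left(z \right)} = z^{2}$
$v{\left(c \right)} = 4$ ($v{\left(c \right)} = 2^{2} = 4$)
$t{\left(l \right)} = 14 - l^{2} - 4 l$ ($t{\left(l \right)} = 4 - \left(\left(l^{2} + 4 l\right) - 10\right) = 4 - \left(-10 + l^{2} + 4 l\right) = 14 - l^{2} - 4 l$)
$\left(t{\left(-11 \right)} + \left(4 \cdot 5\right)^{2}\right)^{2} = \left(\left(14 - \left(-11\right)^{2} - -44\right) + \left(4 \cdot 5\right)^{2}\right)^{2} = \left(\left(14 - 121 + 44\right) + 20^{2}\right)^{2} = \left(\left(14 - 121 + 44\right) + 400\right)^{2} = \left(-63 + 400\right)^{2} = 337^{2} = 113569$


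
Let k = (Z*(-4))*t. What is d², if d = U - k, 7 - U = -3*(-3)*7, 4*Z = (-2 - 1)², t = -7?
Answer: 14161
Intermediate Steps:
Z = 9/4 (Z = (-2 - 1)²/4 = (¼)*(-3)² = (¼)*9 = 9/4 ≈ 2.2500)
k = 63 (k = ((9/4)*(-4))*(-7) = -9*(-7) = 63)
U = -56 (U = 7 - (-3*(-3))*7 = 7 - 9*7 = 7 - 1*63 = 7 - 63 = -56)
d = -119 (d = -56 - 1*63 = -56 - 63 = -119)
d² = (-119)² = 14161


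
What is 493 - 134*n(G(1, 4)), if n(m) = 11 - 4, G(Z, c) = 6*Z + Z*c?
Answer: -445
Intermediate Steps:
n(m) = 7
493 - 134*n(G(1, 4)) = 493 - 134*7 = 493 - 938 = -445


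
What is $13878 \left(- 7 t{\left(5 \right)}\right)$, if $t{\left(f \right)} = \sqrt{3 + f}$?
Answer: $- 194292 \sqrt{2} \approx -2.7477 \cdot 10^{5}$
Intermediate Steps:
$13878 \left(- 7 t{\left(5 \right)}\right) = 13878 \left(- 7 \sqrt{3 + 5}\right) = 13878 \left(- 7 \sqrt{8}\right) = 13878 \left(- 7 \cdot 2 \sqrt{2}\right) = 13878 \left(- 14 \sqrt{2}\right) = - 194292 \sqrt{2}$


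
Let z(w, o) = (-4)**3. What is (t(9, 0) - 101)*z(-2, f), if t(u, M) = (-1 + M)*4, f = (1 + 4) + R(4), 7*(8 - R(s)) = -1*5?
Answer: 6720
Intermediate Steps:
R(s) = 61/7 (R(s) = 8 - (-1)*5/7 = 8 - 1/7*(-5) = 8 + 5/7 = 61/7)
f = 96/7 (f = (1 + 4) + 61/7 = 5 + 61/7 = 96/7 ≈ 13.714)
t(u, M) = -4 + 4*M
z(w, o) = -64
(t(9, 0) - 101)*z(-2, f) = ((-4 + 4*0) - 101)*(-64) = ((-4 + 0) - 101)*(-64) = (-4 - 101)*(-64) = -105*(-64) = 6720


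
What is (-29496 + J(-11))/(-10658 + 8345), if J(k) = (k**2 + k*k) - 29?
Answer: 9761/771 ≈ 12.660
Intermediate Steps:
J(k) = -29 + 2*k**2 (J(k) = (k**2 + k**2) - 29 = 2*k**2 - 29 = -29 + 2*k**2)
(-29496 + J(-11))/(-10658 + 8345) = (-29496 + (-29 + 2*(-11)**2))/(-10658 + 8345) = (-29496 + (-29 + 2*121))/(-2313) = (-29496 + (-29 + 242))*(-1/2313) = (-29496 + 213)*(-1/2313) = -29283*(-1/2313) = 9761/771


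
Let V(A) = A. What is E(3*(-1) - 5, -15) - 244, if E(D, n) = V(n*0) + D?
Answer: -252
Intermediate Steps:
E(D, n) = D (E(D, n) = n*0 + D = 0 + D = D)
E(3*(-1) - 5, -15) - 244 = (3*(-1) - 5) - 244 = (-3 - 5) - 244 = -8 - 244 = -252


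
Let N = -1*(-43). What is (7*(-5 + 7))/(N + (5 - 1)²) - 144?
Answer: -8482/59 ≈ -143.76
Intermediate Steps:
N = 43
(7*(-5 + 7))/(N + (5 - 1)²) - 144 = (7*(-5 + 7))/(43 + (5 - 1)²) - 144 = (7*2)/(43 + 4²) - 144 = 14/(43 + 16) - 144 = 14/59 - 144 = -8482/59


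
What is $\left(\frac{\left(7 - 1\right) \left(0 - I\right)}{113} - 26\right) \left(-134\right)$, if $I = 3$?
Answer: $\frac{396104}{113} \approx 3505.3$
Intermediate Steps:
$\left(\frac{\left(7 - 1\right) \left(0 - I\right)}{113} - 26\right) \left(-134\right) = \left(\frac{\left(7 - 1\right) \left(0 - 3\right)}{113} - 26\right) \left(-134\right) = \left(6 \left(0 - 3\right) \frac{1}{113} - 26\right) \left(-134\right) = \left(6 \left(-3\right) \frac{1}{113} - 26\right) \left(-134\right) = \left(\left(-18\right) \frac{1}{113} - 26\right) \left(-134\right) = \left(- \frac{18}{113} - 26\right) \left(-134\right) = \left(- \frac{2956}{113}\right) \left(-134\right) = \frac{396104}{113}$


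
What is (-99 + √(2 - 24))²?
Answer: (99 - I*√22)² ≈ 9779.0 - 928.7*I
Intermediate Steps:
(-99 + √(2 - 24))² = (-99 + √(-22))² = (-99 + I*√22)²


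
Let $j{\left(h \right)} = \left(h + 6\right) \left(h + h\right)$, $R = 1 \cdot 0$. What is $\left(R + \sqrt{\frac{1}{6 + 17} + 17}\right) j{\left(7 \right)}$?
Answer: $\frac{2548 \sqrt{46}}{23} \approx 751.36$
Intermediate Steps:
$R = 0$
$j{\left(h \right)} = 2 h \left(6 + h\right)$ ($j{\left(h \right)} = \left(6 + h\right) 2 h = 2 h \left(6 + h\right)$)
$\left(R + \sqrt{\frac{1}{6 + 17} + 17}\right) j{\left(7 \right)} = \left(0 + \sqrt{\frac{1}{6 + 17} + 17}\right) 2 \cdot 7 \left(6 + 7\right) = \left(0 + \sqrt{\frac{1}{23} + 17}\right) 2 \cdot 7 \cdot 13 = \left(0 + \sqrt{\frac{1}{23} + 17}\right) 182 = \left(0 + \sqrt{\frac{392}{23}}\right) 182 = \left(0 + \frac{14 \sqrt{46}}{23}\right) 182 = \frac{14 \sqrt{46}}{23} \cdot 182 = \frac{2548 \sqrt{46}}{23}$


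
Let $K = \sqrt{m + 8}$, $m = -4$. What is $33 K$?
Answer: $66$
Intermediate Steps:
$K = 2$ ($K = \sqrt{-4 + 8} = \sqrt{4} = 2$)
$33 K = 33 \cdot 2 = 66$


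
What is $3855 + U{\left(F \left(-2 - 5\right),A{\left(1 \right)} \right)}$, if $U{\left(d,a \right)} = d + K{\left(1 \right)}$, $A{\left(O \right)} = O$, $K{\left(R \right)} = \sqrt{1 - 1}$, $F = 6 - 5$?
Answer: $3848$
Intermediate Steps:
$F = 1$
$K{\left(R \right)} = 0$ ($K{\left(R \right)} = \sqrt{0} = 0$)
$U{\left(d,a \right)} = d$ ($U{\left(d,a \right)} = d + 0 = d$)
$3855 + U{\left(F \left(-2 - 5\right),A{\left(1 \right)} \right)} = 3855 + 1 \left(-2 - 5\right) = 3855 + 1 \left(-7\right) = 3855 - 7 = 3848$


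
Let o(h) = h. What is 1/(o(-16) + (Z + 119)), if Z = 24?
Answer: 1/127 ≈ 0.0078740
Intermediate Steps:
1/(o(-16) + (Z + 119)) = 1/(-16 + (24 + 119)) = 1/(-16 + 143) = 1/127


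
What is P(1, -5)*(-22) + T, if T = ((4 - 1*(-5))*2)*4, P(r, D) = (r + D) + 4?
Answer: 72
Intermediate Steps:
P(r, D) = 4 + D + r (P(r, D) = (D + r) + 4 = 4 + D + r)
T = 72 (T = ((4 + 5)*2)*4 = (9*2)*4 = 18*4 = 72)
P(1, -5)*(-22) + T = (4 - 5 + 1)*(-22) + 72 = 0*(-22) + 72 = 0 + 72 = 72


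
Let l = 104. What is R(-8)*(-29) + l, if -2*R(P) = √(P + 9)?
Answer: 237/2 ≈ 118.50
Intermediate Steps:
R(P) = -√(9 + P)/2 (R(P) = -√(P + 9)/2 = -√(9 + P)/2)
R(-8)*(-29) + l = -√(9 - 8)/2*(-29) + 104 = -√1/2*(-29) + 104 = -½*1*(-29) + 104 = -½*(-29) + 104 = 29/2 + 104 = 237/2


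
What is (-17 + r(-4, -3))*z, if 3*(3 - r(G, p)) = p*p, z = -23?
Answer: 391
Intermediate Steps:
r(G, p) = 3 - p²/3 (r(G, p) = 3 - p*p/3 = 3 - p²/3)
(-17 + r(-4, -3))*z = (-17 + (3 - ⅓*(-3)²))*(-23) = (-17 + (3 - ⅓*9))*(-23) = (-17 + (3 - 3))*(-23) = (-17 + 0)*(-23) = -17*(-23) = 391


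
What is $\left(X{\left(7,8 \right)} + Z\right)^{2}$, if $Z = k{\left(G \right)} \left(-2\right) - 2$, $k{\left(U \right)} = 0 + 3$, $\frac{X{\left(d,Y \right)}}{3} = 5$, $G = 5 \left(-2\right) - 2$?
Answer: $49$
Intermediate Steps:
$G = -12$ ($G = -10 - 2 = -12$)
$X{\left(d,Y \right)} = 15$ ($X{\left(d,Y \right)} = 3 \cdot 5 = 15$)
$k{\left(U \right)} = 3$
$Z = -8$ ($Z = 3 \left(-2\right) - 2 = -6 - 2 = -8$)
$\left(X{\left(7,8 \right)} + Z\right)^{2} = \left(15 - 8\right)^{2} = 7^{2} = 49$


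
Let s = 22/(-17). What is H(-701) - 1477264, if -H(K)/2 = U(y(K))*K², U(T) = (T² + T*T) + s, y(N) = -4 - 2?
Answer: -1206441492/17 ≈ -7.0967e+7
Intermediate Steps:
s = -22/17 (s = 22*(-1/17) = -22/17 ≈ -1.2941)
y(N) = -6
U(T) = -22/17 + 2*T² (U(T) = (T² + T*T) - 22/17 = (T² + T²) - 22/17 = 2*T² - 22/17 = -22/17 + 2*T²)
H(K) = -2404*K²/17 (H(K) = -2*(-22/17 + 2*(-6)²)*K² = -2*(-22/17 + 2*36)*K² = -2*(-22/17 + 72)*K² = -2404*K²/17)
H(-701) - 1477264 = -2404/17*(-701)² - 1477264 = -2404/17*491401 - 1477264 = -1181328004/17 - 1477264 = -1206441492/17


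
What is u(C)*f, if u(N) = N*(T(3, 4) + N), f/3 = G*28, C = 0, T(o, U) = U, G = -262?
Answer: 0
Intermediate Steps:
f = -22008 (f = 3*(-262*28) = 3*(-7336) = -22008)
u(N) = N*(4 + N)
u(C)*f = (0*(4 + 0))*(-22008) = (0*4)*(-22008) = 0*(-22008) = 0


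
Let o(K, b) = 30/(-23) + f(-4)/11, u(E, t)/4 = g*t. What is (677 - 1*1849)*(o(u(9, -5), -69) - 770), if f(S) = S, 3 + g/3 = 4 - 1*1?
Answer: 228811904/253 ≈ 9.0440e+5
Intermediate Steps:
g = 0 (g = -9 + 3*(4 - 1*1) = -9 + 3*(4 - 1) = -9 + 3*3 = -9 + 9 = 0)
u(E, t) = 0 (u(E, t) = 4*(0*t) = 4*0 = 0)
o(K, b) = -422/253 (o(K, b) = 30/(-23) - 4/11 = 30*(-1/23) - 4*1/11 = -30/23 - 4/11 = -422/253)
(677 - 1*1849)*(o(u(9, -5), -69) - 770) = (677 - 1*1849)*(-422/253 - 770) = (677 - 1849)*(-195232/253) = -1172*(-195232/253) = 228811904/253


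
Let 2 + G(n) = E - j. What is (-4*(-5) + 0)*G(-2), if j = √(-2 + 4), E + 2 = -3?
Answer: -140 - 20*√2 ≈ -168.28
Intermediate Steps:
E = -5 (E = -2 - 3 = -5)
j = √2 ≈ 1.4142
G(n) = -7 - √2 (G(n) = -2 + (-5 - √2) = -7 - √2)
(-4*(-5) + 0)*G(-2) = (-4*(-5) + 0)*(-7 - √2) = (20 + 0)*(-7 - √2) = 20*(-7 - √2) = -140 - 20*√2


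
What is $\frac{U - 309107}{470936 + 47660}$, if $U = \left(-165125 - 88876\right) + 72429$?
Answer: $- \frac{490679}{518596} \approx -0.94617$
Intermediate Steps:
$U = -181572$ ($U = -254001 + 72429 = -181572$)
$\frac{U - 309107}{470936 + 47660} = \frac{-181572 - 309107}{470936 + 47660} = - \frac{490679}{518596}$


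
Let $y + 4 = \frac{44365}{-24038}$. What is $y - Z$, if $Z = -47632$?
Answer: $\frac{1144837499}{24038} \approx 47626.0$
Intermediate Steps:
$y = - \frac{140517}{24038}$ ($y = -4 + \frac{44365}{-24038} = -4 + 44365 \left(- \frac{1}{24038}\right) = -4 - \frac{44365}{24038} = - \frac{140517}{24038} \approx -5.8456$)
$y - Z = - \frac{140517}{24038} - -47632 = - \frac{140517}{24038} + 47632 = \frac{1144837499}{24038}$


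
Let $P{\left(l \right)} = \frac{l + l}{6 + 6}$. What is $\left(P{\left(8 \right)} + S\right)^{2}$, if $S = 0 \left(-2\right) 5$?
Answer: $\frac{16}{9} \approx 1.7778$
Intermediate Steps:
$P{\left(l \right)} = \frac{l}{6}$ ($P{\left(l \right)} = \frac{2 l}{12} = 2 l \frac{1}{12} = \frac{l}{6}$)
$S = 0$ ($S = 0 \cdot 5 = 0$)
$\left(P{\left(8 \right)} + S\right)^{2} = \left(\frac{1}{6} \cdot 8 + 0\right)^{2} = \left(\frac{4}{3} + 0\right)^{2} = \left(\frac{4}{3}\right)^{2} = \frac{16}{9}$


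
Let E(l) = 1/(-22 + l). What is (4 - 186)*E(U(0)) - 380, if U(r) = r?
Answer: -4089/11 ≈ -371.73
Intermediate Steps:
(4 - 186)*E(U(0)) - 380 = (4 - 186)/(-22 + 0) - 380 = -182/(-22) - 380 = -182*(-1/22) - 380 = 91/11 - 380 = -4089/11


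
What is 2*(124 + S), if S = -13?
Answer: 222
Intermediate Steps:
2*(124 + S) = 2*(124 - 13) = 2*111 = 222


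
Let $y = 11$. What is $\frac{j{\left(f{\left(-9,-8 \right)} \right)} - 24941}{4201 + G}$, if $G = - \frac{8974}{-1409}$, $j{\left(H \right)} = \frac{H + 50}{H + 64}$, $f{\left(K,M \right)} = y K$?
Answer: $- \frac{58566494}{9880305} \approx -5.9276$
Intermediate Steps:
$f{\left(K,M \right)} = 11 K$
$j{\left(H \right)} = \frac{50 + H}{64 + H}$
$G = \frac{8974}{1409}$ ($G = \left(-8974\right) \left(- \frac{1}{1409}\right) = \frac{8974}{1409} \approx 6.3691$)
$\frac{j{\left(f{\left(-9,-8 \right)} \right)} - 24941}{4201 + G} = \frac{\frac{50 + 11 \left(-9\right)}{64 + 11 \left(-9\right)} - 24941}{4201 + \frac{8974}{1409}} = \frac{\frac{50 - 99}{64 - 99} - 24941}{\frac{5928183}{1409}} = \left(\frac{1}{-35} \left(-49\right) - 24941\right) \frac{1409}{5928183} = \left(\left(- \frac{1}{35}\right) \left(-49\right) - 24941\right) \frac{1409}{5928183} = \left(\frac{7}{5} - 24941\right) \frac{1409}{5928183} = \left(- \frac{124698}{5}\right) \frac{1409}{5928183} = - \frac{58566494}{9880305}$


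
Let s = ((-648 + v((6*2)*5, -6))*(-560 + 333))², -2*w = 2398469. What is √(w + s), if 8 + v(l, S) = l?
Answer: 3*√8134544902/2 ≈ 1.3529e+5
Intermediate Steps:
v(l, S) = -8 + l
w = -2398469/2 (w = -½*2398469 = -2398469/2 ≈ -1.1992e+6)
s = 18303925264 (s = ((-648 + (-8 + (6*2)*5))*(-560 + 333))² = ((-648 + (-8 + 12*5))*(-227))² = ((-648 + (-8 + 60))*(-227))² = ((-648 + 52)*(-227))² = (-596*(-227))² = 135292² = 18303925264)
√(w + s) = √(-2398469/2 + 18303925264) = √(36605452059/2) = 3*√8134544902/2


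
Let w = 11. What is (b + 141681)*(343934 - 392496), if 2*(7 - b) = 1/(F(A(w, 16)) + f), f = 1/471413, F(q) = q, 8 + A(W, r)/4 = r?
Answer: -103796126971007299/15085217 ≈ -6.8806e+9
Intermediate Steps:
A(W, r) = -32 + 4*r
f = 1/471413 ≈ 2.1213e-6
b = 210721625/30170434 (b = 7 - 1/(2*((-32 + 4*16) + 1/471413)) = 7 - 1/(2*((-32 + 64) + 1/471413)) = 7 - 1/(2*(32 + 1/471413)) = 7 - 1/(2*15085217/471413) = 7 - ½*471413/15085217 = 7 - 471413/30170434 = 210721625/30170434 ≈ 6.9844)
(b + 141681)*(343934 - 392496) = (210721625/30170434 + 141681)*(343934 - 392496) = (4274787981179/30170434)*(-48562) = -103796126971007299/15085217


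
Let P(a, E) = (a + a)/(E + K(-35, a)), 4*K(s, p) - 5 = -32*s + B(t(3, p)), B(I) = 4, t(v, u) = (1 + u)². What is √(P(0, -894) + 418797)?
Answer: 3*√46533 ≈ 647.15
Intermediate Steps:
K(s, p) = 9/4 - 8*s (K(s, p) = 5/4 + (-32*s + 4)/4 = 5/4 + (4 - 32*s)/4 = 5/4 + (1 - 8*s) = 9/4 - 8*s)
P(a, E) = 2*a/(1129/4 + E) (P(a, E) = (a + a)/(E + (9/4 - 8*(-35))) = (2*a)/(E + (9/4 + 280)) = (2*a)/(E + 1129/4) = (2*a)/(1129/4 + E) = 2*a/(1129/4 + E))
√(P(0, -894) + 418797) = √(8*0/(1129 + 4*(-894)) + 418797) = √(8*0/(1129 - 3576) + 418797) = √(8*0/(-2447) + 418797) = √(8*0*(-1/2447) + 418797) = √(0 + 418797) = √418797 = 3*√46533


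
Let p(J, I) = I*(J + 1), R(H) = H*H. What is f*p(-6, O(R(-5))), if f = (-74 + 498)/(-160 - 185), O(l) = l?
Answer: 10600/69 ≈ 153.62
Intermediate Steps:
R(H) = H²
p(J, I) = I*(1 + J)
f = -424/345 (f = 424/(-345) = 424*(-1/345) = -424/345 ≈ -1.2290)
f*p(-6, O(R(-5))) = -424*(-5)²*(1 - 6)/345 = -2120*(-5)/69 = -424/345*(-125) = 10600/69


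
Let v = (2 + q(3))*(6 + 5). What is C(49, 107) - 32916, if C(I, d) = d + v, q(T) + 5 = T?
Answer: -32809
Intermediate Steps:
q(T) = -5 + T
v = 0 (v = (2 + (-5 + 3))*(6 + 5) = (2 - 2)*11 = 0*11 = 0)
C(I, d) = d (C(I, d) = d + 0 = d)
C(49, 107) - 32916 = 107 - 32916 = -32809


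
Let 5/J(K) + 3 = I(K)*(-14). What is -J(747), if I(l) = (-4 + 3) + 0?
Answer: -5/11 ≈ -0.45455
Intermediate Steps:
I(l) = -1 (I(l) = -1 + 0 = -1)
J(K) = 5/11 (J(K) = 5/(-3 - 1*(-14)) = 5/(-3 + 14) = 5/11)
-J(747) = -1*5/11 = -5/11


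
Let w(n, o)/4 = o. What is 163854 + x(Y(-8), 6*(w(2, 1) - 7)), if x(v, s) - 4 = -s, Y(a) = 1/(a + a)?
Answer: 163876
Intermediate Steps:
w(n, o) = 4*o
Y(a) = 1/(2*a)
x(v, s) = 4 - s
163854 + x(Y(-8), 6*(w(2, 1) - 7)) = 163854 + (4 - 6*(4*1 - 7)) = 163854 + (4 - 6*(4 - 7)) = 163854 + (4 - 6*(-3)) = 163854 + (4 - 1*(-18)) = 163854 + (4 + 18) = 163854 + 22 = 163876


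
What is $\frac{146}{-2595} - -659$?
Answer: $\frac{1709959}{2595} \approx 658.94$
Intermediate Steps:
$\frac{146}{-2595} - -659 = 146 \left(- \frac{1}{2595}\right) - -659 = - \frac{146}{2595} + \left(-1028 + 1687\right) = - \frac{146}{2595} + 659 = \frac{1709959}{2595}$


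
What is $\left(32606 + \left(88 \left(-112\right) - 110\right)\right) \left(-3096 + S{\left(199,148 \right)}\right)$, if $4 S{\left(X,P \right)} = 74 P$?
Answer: $-8105120$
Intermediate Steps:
$S{\left(X,P \right)} = \frac{37 P}{2}$ ($S{\left(X,P \right)} = \frac{74 P}{4} = \frac{37 P}{2}$)
$\left(32606 + \left(88 \left(-112\right) - 110\right)\right) \left(-3096 + S{\left(199,148 \right)}\right) = \left(32606 + \left(88 \left(-112\right) - 110\right)\right) \left(-3096 + \frac{37}{2} \cdot 148\right) = \left(32606 - 9966\right) \left(-3096 + 2738\right) = \left(32606 - 9966\right) \left(-358\right) = 22640 \left(-358\right) = -8105120$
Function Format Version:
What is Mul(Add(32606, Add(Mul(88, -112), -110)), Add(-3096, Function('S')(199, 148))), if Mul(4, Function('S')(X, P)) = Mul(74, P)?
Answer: -8105120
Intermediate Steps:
Function('S')(X, P) = Mul(Rational(37, 2), P) (Function('S')(X, P) = Mul(Rational(1, 4), Mul(74, P)) = Mul(Rational(37, 2), P))
Mul(Add(32606, Add(Mul(88, -112), -110)), Add(-3096, Function('S')(199, 148))) = Mul(Add(32606, Add(Mul(88, -112), -110)), Add(-3096, Mul(Rational(37, 2), 148))) = Mul(Add(32606, Add(-9856, -110)), Add(-3096, 2738)) = Mul(Add(32606, -9966), -358) = Mul(22640, -358) = -8105120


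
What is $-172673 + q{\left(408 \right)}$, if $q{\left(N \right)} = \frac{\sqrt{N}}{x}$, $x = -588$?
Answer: $-172673 - \frac{\sqrt{102}}{294} \approx -1.7267 \cdot 10^{5}$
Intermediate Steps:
$q{\left(N \right)} = - \frac{\sqrt{N}}{588}$ ($q{\left(N \right)} = \frac{\sqrt{N}}{-588} = - \frac{\sqrt{N}}{588}$)
$-172673 + q{\left(408 \right)} = -172673 - \frac{\sqrt{408}}{588} = -172673 - \frac{2 \sqrt{102}}{588} = -172673 - \frac{\sqrt{102}}{294}$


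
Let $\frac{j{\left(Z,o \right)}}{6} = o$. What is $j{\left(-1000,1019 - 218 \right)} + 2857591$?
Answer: $2862397$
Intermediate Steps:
$j{\left(Z,o \right)} = 6 o$
$j{\left(-1000,1019 - 218 \right)} + 2857591 = 6 \left(1019 - 218\right) + 2857591 = 6 \cdot 801 + 2857591 = 4806 + 2857591 = 2862397$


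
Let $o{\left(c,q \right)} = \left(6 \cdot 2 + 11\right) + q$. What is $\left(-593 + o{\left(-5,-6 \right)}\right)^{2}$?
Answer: $331776$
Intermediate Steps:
$o{\left(c,q \right)} = 23 + q$ ($o{\left(c,q \right)} = \left(12 + 11\right) + q = 23 + q$)
$\left(-593 + o{\left(-5,-6 \right)}\right)^{2} = \left(-593 + \left(23 - 6\right)\right)^{2} = \left(-593 + 17\right)^{2} = \left(-576\right)^{2} = 331776$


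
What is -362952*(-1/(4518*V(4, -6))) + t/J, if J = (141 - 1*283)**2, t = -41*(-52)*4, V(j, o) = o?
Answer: -49217966/3795873 ≈ -12.966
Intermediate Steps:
t = 8528 (t = 2132*4 = 8528)
J = 20164 (J = (141 - 283)**2 = (-142)**2 = 20164)
-362952*(-1/(4518*V(4, -6))) + t/J = -362952/((-6*(-4518))) + 8528/20164 = -362952/27108 + 8528*(1/20164) = -362952*1/27108 + 2132/5041 = -10082/753 + 2132/5041 = -49217966/3795873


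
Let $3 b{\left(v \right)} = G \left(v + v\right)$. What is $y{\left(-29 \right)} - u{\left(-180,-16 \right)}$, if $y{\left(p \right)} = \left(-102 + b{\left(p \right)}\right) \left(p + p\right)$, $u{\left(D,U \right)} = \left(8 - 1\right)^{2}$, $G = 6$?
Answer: $12595$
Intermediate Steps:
$b{\left(v \right)} = 4 v$ ($b{\left(v \right)} = \frac{6 \left(v + v\right)}{3} = \frac{6 \cdot 2 v}{3} = \frac{12 v}{3} = 4 v$)
$u{\left(D,U \right)} = 49$ ($u{\left(D,U \right)} = 7^{2} = 49$)
$y{\left(p \right)} = 2 p \left(-102 + 4 p\right)$ ($y{\left(p \right)} = \left(-102 + 4 p\right) \left(p + p\right) = \left(-102 + 4 p\right) 2 p = 2 p \left(-102 + 4 p\right)$)
$y{\left(-29 \right)} - u{\left(-180,-16 \right)} = 4 \left(-29\right) \left(-51 + 2 \left(-29\right)\right) - 49 = 4 \left(-29\right) \left(-51 - 58\right) - 49 = 4 \left(-29\right) \left(-109\right) - 49 = 12644 - 49 = 12595$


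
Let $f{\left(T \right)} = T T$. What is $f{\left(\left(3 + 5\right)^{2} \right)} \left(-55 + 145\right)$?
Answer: $368640$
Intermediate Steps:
$f{\left(T \right)} = T^{2}$
$f{\left(\left(3 + 5\right)^{2} \right)} \left(-55 + 145\right) = \left(\left(3 + 5\right)^{2}\right)^{2} \left(-55 + 145\right) = \left(8^{2}\right)^{2} \cdot 90 = 64^{2} \cdot 90 = 4096 \cdot 90 = 368640$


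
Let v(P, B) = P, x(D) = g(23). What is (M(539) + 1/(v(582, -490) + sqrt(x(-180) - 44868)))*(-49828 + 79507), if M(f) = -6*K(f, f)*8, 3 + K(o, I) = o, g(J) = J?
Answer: 29679*(-25728*sqrt(44845) + 14973695*I)/(sqrt(44845) - 582*I) ≈ -7.6358e+8 - 16.375*I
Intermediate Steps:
x(D) = 23
K(o, I) = -3 + o
M(f) = 144 - 48*f (M(f) = -6*(-3 + f)*8 = (18 - 6*f)*8 = 144 - 48*f)
(M(539) + 1/(v(582, -490) + sqrt(x(-180) - 44868)))*(-49828 + 79507) = ((144 - 48*539) + 1/(582 + sqrt(23 - 44868)))*(-49828 + 79507) = ((144 - 25872) + 1/(582 + sqrt(-44845)))*29679 = (-25728 + 1/(582 + I*sqrt(44845)))*29679 = -763581312 + 29679/(582 + I*sqrt(44845))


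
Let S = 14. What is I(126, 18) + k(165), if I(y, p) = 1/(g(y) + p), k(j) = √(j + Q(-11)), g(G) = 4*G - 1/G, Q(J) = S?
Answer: 126/65771 + √179 ≈ 13.381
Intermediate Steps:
Q(J) = 14
g(G) = -1/G + 4*G
k(j) = √(14 + j) (k(j) = √(j + 14) = √(14 + j))
I(y, p) = 1/(p - 1/y + 4*y) (I(y, p) = 1/((-1/y + 4*y) + p) = 1/(p - 1/y + 4*y))
I(126, 18) + k(165) = 126/(-1 + 4*126² + 18*126) + √(14 + 165) = 126/(-1 + 4*15876 + 2268) + √179 = 126/(-1 + 63504 + 2268) + √179 = 126/65771 + √179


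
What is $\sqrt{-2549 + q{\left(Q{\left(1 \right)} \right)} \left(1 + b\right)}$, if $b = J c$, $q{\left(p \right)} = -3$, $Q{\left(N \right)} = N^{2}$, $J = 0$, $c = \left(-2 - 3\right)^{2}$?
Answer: $2 i \sqrt{638} \approx 50.517 i$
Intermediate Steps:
$c = 25$ ($c = \left(-5\right)^{2} = 25$)
$b = 0$ ($b = 0 \cdot 25 = 0$)
$\sqrt{-2549 + q{\left(Q{\left(1 \right)} \right)} \left(1 + b\right)} = \sqrt{-2549 - 3 \left(1 + 0\right)} = \sqrt{-2549 - 3} = \sqrt{-2552} = 2 i \sqrt{638}$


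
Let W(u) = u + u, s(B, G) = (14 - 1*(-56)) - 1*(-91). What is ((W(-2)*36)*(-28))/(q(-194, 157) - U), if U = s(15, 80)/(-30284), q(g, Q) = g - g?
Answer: 17443584/23 ≈ 7.5842e+5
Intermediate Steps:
q(g, Q) = 0
s(B, G) = 161 (s(B, G) = (14 + 56) + 91 = 70 + 91 = 161)
W(u) = 2*u
U = -161/30284 (U = 161/(-30284) = 161*(-1/30284) = -161/30284 ≈ -0.0053163)
((W(-2)*36)*(-28))/(q(-194, 157) - U) = (((2*(-2))*36)*(-28))/(0 - 1*(-161/30284)) = (-4*36*(-28))/(0 + 161/30284) = (-144*(-28))/(161/30284) = 4032*(30284/161) = 17443584/23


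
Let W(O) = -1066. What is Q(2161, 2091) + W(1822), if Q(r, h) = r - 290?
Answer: 805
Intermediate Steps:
Q(r, h) = -290 + r
Q(2161, 2091) + W(1822) = (-290 + 2161) - 1066 = 1871 - 1066 = 805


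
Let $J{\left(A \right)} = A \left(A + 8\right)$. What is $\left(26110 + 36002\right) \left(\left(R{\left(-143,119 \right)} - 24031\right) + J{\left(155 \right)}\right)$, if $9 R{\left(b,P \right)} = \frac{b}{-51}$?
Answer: $\frac{11729830496}{153} \approx 7.6666 \cdot 10^{7}$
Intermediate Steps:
$J{\left(A \right)} = A \left(8 + A\right)$
$R{\left(b,P \right)} = - \frac{b}{459}$ ($R{\left(b,P \right)} = \frac{b \frac{1}{-51}}{9} = \frac{b \left(- \frac{1}{51}\right)}{9} = \frac{\left(- \frac{1}{51}\right) b}{9} = - \frac{b}{459}$)
$\left(26110 + 36002\right) \left(\left(R{\left(-143,119 \right)} - 24031\right) + J{\left(155 \right)}\right) = \left(26110 + 36002\right) \left(\left(\left(- \frac{1}{459}\right) \left(-143\right) - 24031\right) + 155 \left(8 + 155\right)\right) = 62112 \left(\left(\frac{143}{459} - 24031\right) + 155 \cdot 163\right) = 62112 \left(- \frac{11030086}{459} + 25265\right) = 62112 \cdot \frac{566549}{459} = \frac{11729830496}{153}$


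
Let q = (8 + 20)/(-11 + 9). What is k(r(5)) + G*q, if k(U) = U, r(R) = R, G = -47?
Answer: 663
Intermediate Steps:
q = -14 (q = 28/(-2) = 28*(-½) = -14)
k(r(5)) + G*q = 5 - 47*(-14) = 5 + 658 = 663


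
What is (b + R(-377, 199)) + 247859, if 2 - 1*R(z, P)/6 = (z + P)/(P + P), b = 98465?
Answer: 68921398/199 ≈ 3.4634e+5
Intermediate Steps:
R(z, P) = 12 - 3*(P + z)/P (R(z, P) = 12 - 6*(z + P)/(P + P) = 12 - 6*(P + z)/(2*P) = 12 - 6*(P + z)*1/(2*P) = 12 - 3*(P + z)/P)
(b + R(-377, 199)) + 247859 = (98465 + (9 - 3*(-377)/199)) + 247859 = (98465 + (9 - 3*(-377)*1/199)) + 247859 = (98465 + (9 + 1131/199)) + 247859 = (98465 + 2922/199) + 247859 = 19597457/199 + 247859 = 68921398/199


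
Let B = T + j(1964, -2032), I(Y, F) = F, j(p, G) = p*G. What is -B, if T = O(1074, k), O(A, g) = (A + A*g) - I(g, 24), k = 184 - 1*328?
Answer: 4144454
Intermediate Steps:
j(p, G) = G*p
k = -144 (k = 184 - 328 = -144)
O(A, g) = -24 + A + A*g (O(A, g) = (A + A*g) - 1*24 = (A + A*g) - 24 = -24 + A + A*g)
T = -153606 (T = -24 + 1074 + 1074*(-144) = -24 + 1074 - 154656 = -153606)
B = -4144454 (B = -153606 - 2032*1964 = -153606 - 3990848 = -4144454)
-B = -1*(-4144454) = 4144454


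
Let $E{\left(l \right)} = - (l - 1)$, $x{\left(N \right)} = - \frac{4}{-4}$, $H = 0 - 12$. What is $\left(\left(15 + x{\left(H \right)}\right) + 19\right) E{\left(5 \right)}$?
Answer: $-140$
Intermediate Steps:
$H = -12$ ($H = 0 - 12 = -12$)
$x{\left(N \right)} = 1$ ($x{\left(N \right)} = \left(-4\right) \left(- \frac{1}{4}\right) = 1$)
$E{\left(l \right)} = 1 - l$ ($E{\left(l \right)} = - (-1 + l) = 1 - l$)
$\left(\left(15 + x{\left(H \right)}\right) + 19\right) E{\left(5 \right)} = \left(\left(15 + 1\right) + 19\right) \left(1 - 5\right) = \left(16 + 19\right) \left(1 - 5\right) = 35 \left(-4\right) = -140$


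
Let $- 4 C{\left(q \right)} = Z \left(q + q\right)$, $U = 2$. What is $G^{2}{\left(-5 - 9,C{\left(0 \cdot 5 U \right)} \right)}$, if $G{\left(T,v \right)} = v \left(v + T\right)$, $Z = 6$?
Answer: $0$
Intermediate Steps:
$C{\left(q \right)} = - 3 q$ ($C{\left(q \right)} = - \frac{6 \left(q + q\right)}{4} = - \frac{6 \cdot 2 q}{4} = - \frac{12 q}{4} = - 3 q$)
$G{\left(T,v \right)} = v \left(T + v\right)$
$G^{2}{\left(-5 - 9,C{\left(0 \cdot 5 U \right)} \right)} = \left(- 3 \cdot 0 \cdot 5 \cdot 2 \left(\left(-5 - 9\right) - 3 \cdot 0 \cdot 5 \cdot 2\right)\right)^{2} = \left(- 3 \cdot 0 \cdot 2 \left(\left(-5 - 9\right) - 3 \cdot 0 \cdot 2\right)\right)^{2} = \left(\left(-3\right) 0 \left(-14 - 0\right)\right)^{2} = \left(0 \left(-14 + 0\right)\right)^{2} = \left(0 \left(-14\right)\right)^{2} = 0^{2} = 0$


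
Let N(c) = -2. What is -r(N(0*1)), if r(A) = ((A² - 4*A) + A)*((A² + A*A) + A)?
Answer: -60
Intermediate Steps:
r(A) = (A + 2*A²)*(A² - 3*A) (r(A) = (A² - 3*A)*((A² + A²) + A) = (A² - 3*A)*(2*A² + A) = (A² - 3*A)*(A + 2*A²) = (A + 2*A²)*(A² - 3*A))
-r(N(0*1)) = -(-2)²*(-3 - 5*(-2) + 2*(-2)²) = -4*(-3 + 10 + 2*4) = -4*(-3 + 10 + 8) = -4*15 = -1*60 = -60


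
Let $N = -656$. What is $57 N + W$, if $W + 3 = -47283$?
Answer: $-84678$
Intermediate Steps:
$W = -47286$ ($W = -3 - 47283 = -47286$)
$57 N + W = 57 \left(-656\right) - 47286 = -37392 - 47286 = -84678$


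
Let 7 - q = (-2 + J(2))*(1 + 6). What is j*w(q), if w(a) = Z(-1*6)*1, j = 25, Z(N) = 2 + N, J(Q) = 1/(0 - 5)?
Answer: -100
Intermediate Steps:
J(Q) = -⅕ (J(Q) = 1/(-5) = -⅕)
q = 112/5 (q = 7 - (-2 - ⅕)*(1 + 6) = 7 - (-11)*7/5 = 7 - 1*(-77/5) = 7 + 77/5 = 112/5 ≈ 22.400)
w(a) = -4 (w(a) = (2 - 1*6)*1 = (2 - 6)*1 = -4*1 = -4)
j*w(q) = 25*(-4) = -100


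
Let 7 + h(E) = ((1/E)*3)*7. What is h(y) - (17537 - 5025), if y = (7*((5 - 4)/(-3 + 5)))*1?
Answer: -12513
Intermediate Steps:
y = 7/2 (y = (7*(1/2))*1 = (7*(1*(½)))*1 = (7*(½))*1 = (7/2)*1 = 7/2 ≈ 3.5000)
h(E) = -7 + 21/E (h(E) = -7 + ((1/E)*3)*7 = -7 + (3/E)*7 = -7 + 21/E)
h(y) - (17537 - 5025) = (-7 + 21/(7/2)) - (17537 - 5025) = (-7 + 21*(2/7)) - 1*12512 = (-7 + 6) - 12512 = -1 - 12512 = -12513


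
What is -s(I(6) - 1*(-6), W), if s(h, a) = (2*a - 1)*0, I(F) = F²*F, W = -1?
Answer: 0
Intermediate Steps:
I(F) = F³
s(h, a) = 0 (s(h, a) = (-1 + 2*a)*0 = 0)
-s(I(6) - 1*(-6), W) = -1*0 = 0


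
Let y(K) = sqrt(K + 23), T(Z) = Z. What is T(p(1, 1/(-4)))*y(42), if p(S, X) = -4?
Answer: -4*sqrt(65) ≈ -32.249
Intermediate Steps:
y(K) = sqrt(23 + K)
T(p(1, 1/(-4)))*y(42) = -4*sqrt(23 + 42) = -4*sqrt(65)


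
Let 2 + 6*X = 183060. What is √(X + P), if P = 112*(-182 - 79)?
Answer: √11499/3 ≈ 35.744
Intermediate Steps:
X = 91529/3 (X = -⅓ + (⅙)*183060 = -⅓ + 30510 = 91529/3 ≈ 30510.)
P = -29232 (P = 112*(-261) = -29232)
√(X + P) = √(91529/3 - 29232) = √(3833/3) = √11499/3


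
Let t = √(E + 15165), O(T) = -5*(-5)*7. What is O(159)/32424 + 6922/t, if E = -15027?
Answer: 25/4632 + 3461*√138/69 ≈ 589.25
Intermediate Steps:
O(T) = 175 (O(T) = 25*7 = 175)
t = √138 (t = √(-15027 + 15165) = √138 ≈ 11.747)
O(159)/32424 + 6922/t = 175/32424 + 6922/(√138) = 175*(1/32424) + 6922*(√138/138) = 25/4632 + 3461*√138/69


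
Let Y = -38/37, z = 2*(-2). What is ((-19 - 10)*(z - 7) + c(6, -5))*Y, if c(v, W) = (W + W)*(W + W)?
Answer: -15922/37 ≈ -430.32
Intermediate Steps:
c(v, W) = 4*W**2 (c(v, W) = (2*W)*(2*W) = 4*W**2)
z = -4
Y = -38/37 (Y = -38*1/37 = -38/37 ≈ -1.0270)
((-19 - 10)*(z - 7) + c(6, -5))*Y = ((-19 - 10)*(-4 - 7) + 4*(-5)**2)*(-38/37) = (-29*(-11) + 4*25)*(-38/37) = (319 + 100)*(-38/37) = 419*(-38/37) = -15922/37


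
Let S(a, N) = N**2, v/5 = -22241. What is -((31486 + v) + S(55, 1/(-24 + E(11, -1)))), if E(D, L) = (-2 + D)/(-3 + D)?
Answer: 2669709527/33489 ≈ 79719.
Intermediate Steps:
E(D, L) = (-2 + D)/(-3 + D)
v = -111205 (v = 5*(-22241) = -111205)
-((31486 + v) + S(55, 1/(-24 + E(11, -1)))) = -((31486 - 111205) + (1/(-24 + (-2 + 11)/(-3 + 11)))**2) = -(-79719 + (1/(-24 + 9/8))**2) = -(-79719 + (1/(-183/8))**2) = -(-79719 + (-8/183)**2) = -(-79719 + 64/33489) = -1*(-2669709527/33489) = 2669709527/33489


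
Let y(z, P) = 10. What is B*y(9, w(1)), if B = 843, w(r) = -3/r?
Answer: 8430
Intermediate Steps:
B*y(9, w(1)) = 843*10 = 8430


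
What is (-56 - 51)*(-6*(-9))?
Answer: -5778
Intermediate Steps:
(-56 - 51)*(-6*(-9)) = -107*54 = -5778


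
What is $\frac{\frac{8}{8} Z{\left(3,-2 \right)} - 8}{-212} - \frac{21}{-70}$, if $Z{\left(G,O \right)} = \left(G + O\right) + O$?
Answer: $\frac{363}{1060} \approx 0.34245$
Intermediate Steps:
$Z{\left(G,O \right)} = G + 2 O$
$\frac{\frac{8}{8} Z{\left(3,-2 \right)} - 8}{-212} - \frac{21}{-70} = \frac{\frac{8}{8} \left(3 + 2 \left(-2\right)\right) - 8}{-212} - \frac{21}{-70} = \left(8 \cdot \frac{1}{8} \left(3 - 4\right) - 8\right) \left(- \frac{1}{212}\right) - - \frac{3}{10} = \left(1 \left(-1\right) - 8\right) \left(- \frac{1}{212}\right) + \frac{3}{10} = \left(-1 - 8\right) \left(- \frac{1}{212}\right) + \frac{3}{10} = \left(-9\right) \left(- \frac{1}{212}\right) + \frac{3}{10} = \frac{9}{212} + \frac{3}{10} = \frac{363}{1060}$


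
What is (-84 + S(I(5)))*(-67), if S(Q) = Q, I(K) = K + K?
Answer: 4958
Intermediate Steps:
I(K) = 2*K
(-84 + S(I(5)))*(-67) = (-84 + 2*5)*(-67) = (-84 + 10)*(-67) = -74*(-67) = 4958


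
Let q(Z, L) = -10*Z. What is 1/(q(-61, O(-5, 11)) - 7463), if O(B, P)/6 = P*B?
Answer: -1/6853 ≈ -0.00014592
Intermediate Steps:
O(B, P) = 6*B*P (O(B, P) = 6*(P*B) = 6*(B*P) = 6*B*P)
1/(q(-61, O(-5, 11)) - 7463) = 1/(-10*(-61) - 7463) = 1/(610 - 7463) = 1/(-6853) = -1/6853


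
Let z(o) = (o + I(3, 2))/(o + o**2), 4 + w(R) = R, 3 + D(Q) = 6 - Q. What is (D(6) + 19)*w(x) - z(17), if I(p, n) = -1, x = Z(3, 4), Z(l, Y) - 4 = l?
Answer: 7336/153 ≈ 47.948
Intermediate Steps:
Z(l, Y) = 4 + l
x = 7 (x = 4 + 3 = 7)
D(Q) = 3 - Q (D(Q) = -3 + (6 - Q) = 3 - Q)
w(R) = -4 + R
z(o) = (-1 + o)/(o + o**2) (z(o) = (o - 1)/(o + o**2) = (-1 + o)/(o + o**2))
(D(6) + 19)*w(x) - z(17) = ((3 - 1*6) + 19)*(-4 + 7) - (-1 + 17)/(17*(1 + 17)) = ((3 - 6) + 19)*3 - 16/(17*18) = (-3 + 19)*3 - 16/(17*18) = 16*3 - 1*8/153 = 48 - 8/153 = 7336/153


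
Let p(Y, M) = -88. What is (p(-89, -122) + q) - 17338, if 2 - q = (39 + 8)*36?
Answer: -19116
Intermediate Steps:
q = -1690 (q = 2 - (39 + 8)*36 = 2 - 47*36 = 2 - 1*1692 = 2 - 1692 = -1690)
(p(-89, -122) + q) - 17338 = (-88 - 1690) - 17338 = -1778 - 17338 = -19116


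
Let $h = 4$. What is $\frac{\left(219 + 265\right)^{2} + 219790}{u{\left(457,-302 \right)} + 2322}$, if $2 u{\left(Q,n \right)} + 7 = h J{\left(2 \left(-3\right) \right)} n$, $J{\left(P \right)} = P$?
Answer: $\frac{908092}{11885} \approx 76.407$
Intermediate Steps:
$u{\left(Q,n \right)} = - \frac{7}{2} - 12 n$ ($u{\left(Q,n \right)} = - \frac{7}{2} + \frac{4 \cdot 2 \left(-3\right) n}{2} = - \frac{7}{2} + \frac{4 \left(-6\right) n}{2} = - \frac{7}{2} + \frac{\left(-24\right) n}{2} = - \frac{7}{2} - 12 n$)
$\frac{\left(219 + 265\right)^{2} + 219790}{u{\left(457,-302 \right)} + 2322} = \frac{\left(219 + 265\right)^{2} + 219790}{\left(- \frac{7}{2} - -3624\right) + 2322} = \frac{484^{2} + 219790}{\left(- \frac{7}{2} + 3624\right) + 2322} = \frac{234256 + 219790}{\frac{7241}{2} + 2322} = \frac{454046}{\frac{11885}{2}} = 454046 \cdot \frac{2}{11885} = \frac{908092}{11885}$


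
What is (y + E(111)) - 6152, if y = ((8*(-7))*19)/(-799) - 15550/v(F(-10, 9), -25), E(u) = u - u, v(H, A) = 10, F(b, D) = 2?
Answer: -6156829/799 ≈ -7705.7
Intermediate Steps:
E(u) = 0
y = -1241381/799 (y = ((8*(-7))*19)/(-799) - 15550/10 = -56*19*(-1/799) - 15550*⅒ = -1064*(-1/799) - 1555 = 1064/799 - 1555 = -1241381/799 ≈ -1553.7)
(y + E(111)) - 6152 = (-1241381/799 + 0) - 6152 = -1241381/799 - 6152 = -6156829/799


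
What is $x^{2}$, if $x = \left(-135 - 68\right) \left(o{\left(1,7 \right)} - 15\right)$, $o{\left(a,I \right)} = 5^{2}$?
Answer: $4120900$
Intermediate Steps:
$o{\left(a,I \right)} = 25$
$x = -2030$ ($x = \left(-135 - 68\right) \left(25 - 15\right) = \left(-203\right) 10 = -2030$)
$x^{2} = \left(-2030\right)^{2} = 4120900$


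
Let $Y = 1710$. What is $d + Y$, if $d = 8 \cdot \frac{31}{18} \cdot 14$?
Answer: $\frac{17126}{9} \approx 1902.9$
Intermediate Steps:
$d = \frac{1736}{9}$ ($d = 8 \cdot 31 \cdot \frac{1}{18} \cdot 14 = 8 \cdot \frac{31}{18} \cdot 14 = \frac{124}{9} \cdot 14 = \frac{1736}{9} \approx 192.89$)
$d + Y = \frac{1736}{9} + 1710 = \frac{17126}{9}$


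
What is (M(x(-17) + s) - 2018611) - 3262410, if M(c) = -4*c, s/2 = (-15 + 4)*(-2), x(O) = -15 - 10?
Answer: -5281097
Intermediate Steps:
x(O) = -25
s = 44 (s = 2*((-15 + 4)*(-2)) = 2*(-11*(-2)) = 2*22 = 44)
(M(x(-17) + s) - 2018611) - 3262410 = (-4*(-25 + 44) - 2018611) - 3262410 = (-4*19 - 2018611) - 3262410 = (-76 - 2018611) - 3262410 = -2018687 - 3262410 = -5281097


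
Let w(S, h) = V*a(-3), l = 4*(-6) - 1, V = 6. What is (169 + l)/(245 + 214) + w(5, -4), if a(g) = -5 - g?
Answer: -596/51 ≈ -11.686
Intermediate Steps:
l = -25 (l = -24 - 1 = -25)
w(S, h) = -12 (w(S, h) = 6*(-5 - 1*(-3)) = 6*(-5 + 3) = 6*(-2) = -12)
(169 + l)/(245 + 214) + w(5, -4) = (169 - 25)/(245 + 214) - 12 = 144/459 - 12 = 144*(1/459) - 12 = 16/51 - 12 = -596/51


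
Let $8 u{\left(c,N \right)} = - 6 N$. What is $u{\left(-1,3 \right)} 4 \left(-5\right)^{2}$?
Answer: $-225$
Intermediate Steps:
$u{\left(c,N \right)} = - \frac{3 N}{4}$ ($u{\left(c,N \right)} = \frac{\left(-6\right) N}{8} = - \frac{3 N}{4}$)
$u{\left(-1,3 \right)} 4 \left(-5\right)^{2} = \left(- \frac{3}{4}\right) 3 \cdot 4 \left(-5\right)^{2} = \left(- \frac{9}{4}\right) 4 \cdot 25 = \left(-9\right) 25 = -225$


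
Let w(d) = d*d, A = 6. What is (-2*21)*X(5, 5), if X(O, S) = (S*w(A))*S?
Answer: -37800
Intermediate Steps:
w(d) = d²
X(O, S) = 36*S² (X(O, S) = (S*6²)*S = (S*36)*S = (36*S)*S = 36*S²)
(-2*21)*X(5, 5) = (-2*21)*(36*5²) = -1512*25 = -42*900 = -37800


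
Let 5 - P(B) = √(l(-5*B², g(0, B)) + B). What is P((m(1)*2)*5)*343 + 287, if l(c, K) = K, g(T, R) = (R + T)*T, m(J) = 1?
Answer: 2002 - 343*√10 ≈ 917.34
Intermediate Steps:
g(T, R) = T*(R + T)
P(B) = 5 - √B (P(B) = 5 - √(0*(B + 0) + B) = 5 - √(0*B + B) = 5 - √(0 + B) = 5 - √B)
P((m(1)*2)*5)*343 + 287 = (5 - √((1*2)*5))*343 + 287 = (5 - √(2*5))*343 + 287 = (5 - √10)*343 + 287 = (1715 - 343*√10) + 287 = 2002 - 343*√10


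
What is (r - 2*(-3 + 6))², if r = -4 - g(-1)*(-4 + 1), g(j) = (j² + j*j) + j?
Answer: 49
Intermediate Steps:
g(j) = j + 2*j² (g(j) = (j² + j²) + j = 2*j² + j = j + 2*j²)
r = -1 (r = -4 - (-(1 + 2*(-1)))*(-4 + 1) = -4 - (-(1 - 2))*(-3) = -4 - (-1*(-1))*(-3) = -4 - (-3) = -4 - 1*(-3) = -4 + 3 = -1)
(r - 2*(-3 + 6))² = (-1 - 2*(-3 + 6))² = (-1 - 2*3)² = (-1 - 6)² = (-7)² = 49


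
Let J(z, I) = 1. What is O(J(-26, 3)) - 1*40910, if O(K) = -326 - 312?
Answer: -41548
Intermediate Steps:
O(K) = -638
O(J(-26, 3)) - 1*40910 = -638 - 1*40910 = -638 - 40910 = -41548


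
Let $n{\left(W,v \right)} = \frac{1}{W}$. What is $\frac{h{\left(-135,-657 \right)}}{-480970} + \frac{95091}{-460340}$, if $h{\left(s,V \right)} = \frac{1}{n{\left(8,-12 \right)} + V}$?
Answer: $- \frac{24034224682613}{116350813009900} \approx -0.20657$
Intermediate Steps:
$h{\left(s,V \right)} = \frac{1}{\frac{1}{8} + V}$
$\frac{h{\left(-135,-657 \right)}}{-480970} + \frac{95091}{-460340} = \frac{8 \frac{1}{1 + 8 \left(-657\right)}}{-480970} + \frac{95091}{-460340} = \frac{8}{1 - 5256} \left(- \frac{1}{480970}\right) + 95091 \left(- \frac{1}{460340}\right) = \frac{8}{-5255} \left(- \frac{1}{480970}\right) - \frac{95091}{460340} = 8 \left(- \frac{1}{5255}\right) \left(- \frac{1}{480970}\right) - \frac{95091}{460340} = \left(- \frac{8}{5255}\right) \left(- \frac{1}{480970}\right) - \frac{95091}{460340} = \frac{4}{1263748675} - \frac{95091}{460340} = - \frac{24034224682613}{116350813009900}$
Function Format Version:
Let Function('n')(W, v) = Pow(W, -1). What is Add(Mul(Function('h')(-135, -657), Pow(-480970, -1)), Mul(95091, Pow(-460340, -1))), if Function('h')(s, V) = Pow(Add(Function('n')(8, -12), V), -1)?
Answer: Rational(-24034224682613, 116350813009900) ≈ -0.20657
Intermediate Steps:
Function('h')(s, V) = Pow(Add(Rational(1, 8), V), -1) (Function('h')(s, V) = Pow(Add(Pow(8, -1), V), -1) = Pow(Add(Rational(1, 8), V), -1))
Add(Mul(Function('h')(-135, -657), Pow(-480970, -1)), Mul(95091, Pow(-460340, -1))) = Add(Mul(Mul(8, Pow(Add(1, Mul(8, -657)), -1)), Pow(-480970, -1)), Mul(95091, Pow(-460340, -1))) = Add(Mul(Mul(8, Pow(Add(1, -5256), -1)), Rational(-1, 480970)), Mul(95091, Rational(-1, 460340))) = Add(Mul(Mul(8, Pow(-5255, -1)), Rational(-1, 480970)), Rational(-95091, 460340)) = Add(Mul(Mul(8, Rational(-1, 5255)), Rational(-1, 480970)), Rational(-95091, 460340)) = Add(Mul(Rational(-8, 5255), Rational(-1, 480970)), Rational(-95091, 460340)) = Add(Rational(4, 1263748675), Rational(-95091, 460340)) = Rational(-24034224682613, 116350813009900)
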